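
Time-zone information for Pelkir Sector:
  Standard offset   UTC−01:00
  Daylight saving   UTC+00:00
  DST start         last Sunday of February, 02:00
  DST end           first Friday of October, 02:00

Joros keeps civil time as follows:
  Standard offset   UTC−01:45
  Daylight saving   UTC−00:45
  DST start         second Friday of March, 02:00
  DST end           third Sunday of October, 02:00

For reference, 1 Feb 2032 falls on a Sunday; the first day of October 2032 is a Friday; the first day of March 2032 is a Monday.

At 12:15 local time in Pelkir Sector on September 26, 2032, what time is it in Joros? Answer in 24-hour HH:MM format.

1 February 2032 is a Sunday, so Sundays fall on 1, 8, 15, 22, 29; the last is February 29.
1 October 2032 is a Friday, so the first Friday is October 1.
Daylight saving runs 29 February – 1 October; September 26, 2032 is inside that window, so Pelkir Sector is at UTC+00:00.
12:15 Pelkir Sector − 0h = 12:15 UTC.
1 March 2032 is a Monday, so the first Friday is March 5 and the second is March 12.
1 October 2032 is a Friday, so the first Sunday is October 3 and the third is October 17.
At the standard offset (UTC−01:45), 12:15 UTC − 1h45m = 10:30 Joros standard time.
Daylight saving runs 12 March – 17 October; the standard-time date in Joros, September 26, 2032, is inside that window, so Joros is at UTC−00:45.
12:15 UTC − 0h45m = 11:30 Joros.

11:30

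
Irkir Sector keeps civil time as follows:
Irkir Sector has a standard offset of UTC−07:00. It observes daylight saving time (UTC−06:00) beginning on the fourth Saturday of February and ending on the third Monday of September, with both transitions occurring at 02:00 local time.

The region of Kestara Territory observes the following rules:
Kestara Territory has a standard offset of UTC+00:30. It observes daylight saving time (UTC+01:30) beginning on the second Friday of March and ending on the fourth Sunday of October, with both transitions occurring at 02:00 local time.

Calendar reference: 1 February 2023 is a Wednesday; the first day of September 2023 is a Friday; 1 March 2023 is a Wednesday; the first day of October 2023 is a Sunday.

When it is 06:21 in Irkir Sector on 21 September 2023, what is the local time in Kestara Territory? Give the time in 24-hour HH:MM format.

1 February 2023 is a Wednesday, so the first Saturday is February 4 and the fourth is February 25.
1 September 2023 is a Friday, so the first Monday is September 4 and the third is September 18.
21 September 2023 does not fall between 25 February and 18 September, so daylight saving is not in effect and Irkir Sector is at UTC−07:00.
06:21 Irkir Sector + 7h = 13:21 UTC.
1 March 2023 is a Wednesday, so the first Friday is March 3 and the second is March 10.
1 October 2023 is a Sunday, so the first Sunday is October 1 and the fourth is October 22.
At the standard offset (UTC+00:30), 13:21 UTC + 0h30m = 13:51 Kestara Territory standard time.
The standard-time date in Kestara Territory, 21 September 2023, falls between 10 March and 22 October, so daylight saving is in effect and Kestara Territory is at UTC+01:30.
13:21 UTC + 1h30m = 14:51 Kestara Territory.

14:51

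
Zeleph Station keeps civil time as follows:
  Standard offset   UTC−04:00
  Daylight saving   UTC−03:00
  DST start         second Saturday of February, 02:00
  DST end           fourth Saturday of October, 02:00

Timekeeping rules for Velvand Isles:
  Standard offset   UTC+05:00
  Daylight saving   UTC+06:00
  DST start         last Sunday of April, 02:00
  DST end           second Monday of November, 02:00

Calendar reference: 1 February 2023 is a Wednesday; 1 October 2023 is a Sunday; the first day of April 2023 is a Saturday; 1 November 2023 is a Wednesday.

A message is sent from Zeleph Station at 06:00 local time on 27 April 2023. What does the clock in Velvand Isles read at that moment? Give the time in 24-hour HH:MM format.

1 February 2023 is a Wednesday, so the first Saturday is February 4 and the second is February 11.
1 October 2023 is a Sunday, so the first Saturday is October 7 and the fourth is October 28.
27 April 2023 falls between 11 February and 28 October, so daylight saving is in effect and Zeleph Station is at UTC−03:00.
06:00 Zeleph Station + 3h = 09:00 UTC.
1 April 2023 is a Saturday, so Sundays fall on 2, 9, 16, 23, 30; the last is April 30.
1 November 2023 is a Wednesday, so the first Monday is November 6 and the second is November 13.
At the standard offset (UTC+05:00), 09:00 UTC + 5h = 14:00 Velvand Isles standard time.
Daylight saving runs 30 April – 13 November; the standard-time date in Velvand Isles, 27 April 2023, is outside that window, so Velvand Isles is on standard time at UTC+05:00.
09:00 UTC + 5h = 14:00 Velvand Isles.

14:00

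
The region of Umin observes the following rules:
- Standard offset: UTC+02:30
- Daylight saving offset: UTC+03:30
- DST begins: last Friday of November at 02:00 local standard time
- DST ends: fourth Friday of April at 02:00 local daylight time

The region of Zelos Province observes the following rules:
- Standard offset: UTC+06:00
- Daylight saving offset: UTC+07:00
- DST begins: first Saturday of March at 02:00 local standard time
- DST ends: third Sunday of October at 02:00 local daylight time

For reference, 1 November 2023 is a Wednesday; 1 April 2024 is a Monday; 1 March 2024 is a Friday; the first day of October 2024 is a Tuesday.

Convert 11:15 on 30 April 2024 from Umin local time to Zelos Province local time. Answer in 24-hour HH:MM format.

15:45

1 November 2023 is a Wednesday, so Fridays fall on 3, 10, 17, 24; the last is November 24.
1 April 2024 is a Monday, so the first Friday is April 5 and the fourth is April 26.
Daylight saving runs 24 November 2023 – 26 April 2024; 30 April 2024 is outside that window, so Umin is on standard time at UTC+02:30.
11:15 Umin − 2h30m = 08:45 UTC.
1 March 2024 is a Friday, so the first Saturday is March 2.
1 October 2024 is a Tuesday, so the first Sunday is October 6 and the third is October 20.
At the standard offset (UTC+06:00), 08:45 UTC + 6h = 14:45 Zelos Province standard time.
The standard-time date in Zelos Province, 30 April 2024, falls between 2 March and 20 October, so daylight saving is in effect and Zelos Province is at UTC+07:00.
08:45 UTC + 7h = 15:45 Zelos Province.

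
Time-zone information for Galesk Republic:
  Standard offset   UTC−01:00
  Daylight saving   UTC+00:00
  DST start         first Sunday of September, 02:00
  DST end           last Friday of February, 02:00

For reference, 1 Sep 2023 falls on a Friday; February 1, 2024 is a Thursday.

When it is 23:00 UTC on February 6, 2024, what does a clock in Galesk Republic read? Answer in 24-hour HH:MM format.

23:00

1 September 2023 is a Friday, so the first Sunday is September 3.
1 February 2024 is a Thursday, so Fridays fall on 2, 9, 16, 23; the last is February 23.
At the standard offset (UTC−01:00), 23:00 UTC − 1h = 22:00 Galesk Republic standard time.
The standard-time date in Galesk Republic, February 6, 2024, lies within the daylight-saving period (3 September 2023 – 23 February 2024), so Galesk Republic is on daylight time, UTC+00:00.
23:00 UTC + 0h = 23:00 local.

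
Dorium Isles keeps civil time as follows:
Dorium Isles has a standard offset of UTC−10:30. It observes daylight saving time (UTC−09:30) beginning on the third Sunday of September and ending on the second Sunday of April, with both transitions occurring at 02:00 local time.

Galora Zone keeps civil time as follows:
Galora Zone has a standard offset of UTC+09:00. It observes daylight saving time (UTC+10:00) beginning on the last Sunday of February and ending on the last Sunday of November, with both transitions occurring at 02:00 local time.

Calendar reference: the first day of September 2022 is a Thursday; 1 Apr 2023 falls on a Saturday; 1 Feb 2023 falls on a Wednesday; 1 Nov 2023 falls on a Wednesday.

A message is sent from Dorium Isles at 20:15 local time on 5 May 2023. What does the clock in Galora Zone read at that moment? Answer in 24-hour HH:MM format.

16:45

1 September 2022 is a Thursday, so the first Sunday is September 4 and the third is September 18.
1 April 2023 is a Saturday, so the first Sunday is April 2 and the second is April 9.
5 May 2023 is outside the daylight-saving period (18 September 2022 – 9 April 2023), so Dorium Isles is on standard time, UTC−10:30.
20:15 Dorium Isles + 10h30m = 06:45 UTC (rolling into the next day, 6 May 2023).
1 February 2023 is a Wednesday, so Sundays fall on 5, 12, 19, 26; the last is February 26.
1 November 2023 is a Wednesday, so Sundays fall on 5, 12, 19, 26; the last is November 26.
At the standard offset (UTC+09:00), 06:45 UTC + 9h = 15:45 Galora Zone standard time.
The standard-time date in Galora Zone, 6 May 2023, falls between 26 February and 26 November, so daylight saving is in effect and Galora Zone is at UTC+10:00.
06:45 UTC + 10h = 16:45 Galora Zone.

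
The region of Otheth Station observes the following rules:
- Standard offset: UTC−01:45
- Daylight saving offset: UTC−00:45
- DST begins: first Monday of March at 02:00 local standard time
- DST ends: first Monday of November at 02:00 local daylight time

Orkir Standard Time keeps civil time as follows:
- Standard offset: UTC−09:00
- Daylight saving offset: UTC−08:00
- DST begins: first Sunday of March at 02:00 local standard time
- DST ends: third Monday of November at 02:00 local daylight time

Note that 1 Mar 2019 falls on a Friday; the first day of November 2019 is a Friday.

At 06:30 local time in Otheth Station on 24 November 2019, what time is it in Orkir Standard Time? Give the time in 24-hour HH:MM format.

23:15

1 March 2019 is a Friday, so the first Monday is March 4.
1 November 2019 is a Friday, so the first Monday is November 4.
24 November 2019 is outside the daylight-saving period (4 March – 4 November), so Otheth Station is on standard time, UTC−01:45.
06:30 Otheth Station + 1h45m = 08:15 UTC.
1 March 2019 is a Friday, so the first Sunday is March 3.
1 November 2019 is a Friday, so the first Monday is November 4 and the third is November 18.
At the standard offset (UTC−09:00), 08:15 UTC − 9h = 23:15 Orkir Standard Time standard time (rolling into the previous day, 23 November 2019).
Daylight saving runs 3 March – 18 November; the standard-time date in Orkir Standard Time, 23 November 2019, is outside that window, so Orkir Standard Time is on standard time at UTC−09:00.
08:15 UTC − 9h = 23:15 Orkir Standard Time (rolling into the previous day, 23 November 2019).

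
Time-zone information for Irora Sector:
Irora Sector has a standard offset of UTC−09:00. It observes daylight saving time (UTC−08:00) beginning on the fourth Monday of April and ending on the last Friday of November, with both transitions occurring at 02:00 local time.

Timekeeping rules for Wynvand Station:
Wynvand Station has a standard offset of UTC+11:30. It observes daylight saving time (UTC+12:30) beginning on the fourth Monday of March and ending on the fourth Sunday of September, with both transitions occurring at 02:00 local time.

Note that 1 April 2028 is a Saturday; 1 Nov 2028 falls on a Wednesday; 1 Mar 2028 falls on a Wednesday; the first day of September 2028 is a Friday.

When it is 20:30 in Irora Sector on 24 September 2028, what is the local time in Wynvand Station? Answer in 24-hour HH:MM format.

1 April 2028 is a Saturday, so the first Monday is April 3 and the fourth is April 24.
1 November 2028 is a Wednesday, so Fridays fall on 3, 10, 17, 24; the last is November 24.
24 September 2028 lies within the daylight-saving period (24 April – 24 November), so Irora Sector is on daylight time, UTC−08:00.
20:30 Irora Sector + 8h = 04:30 UTC (rolling into the next day, 25 September 2028).
1 March 2028 is a Wednesday, so the first Monday is March 6 and the fourth is March 27.
1 September 2028 is a Friday, so the first Sunday is September 3 and the fourth is September 24.
At the standard offset (UTC+11:30), 04:30 UTC + 11h30m = 16:00 Wynvand Station standard time.
Daylight saving runs 27 March – 24 September; the standard-time date in Wynvand Station, 25 September 2028, is outside that window, so Wynvand Station is on standard time at UTC+11:30.
04:30 UTC + 11h30m = 16:00 Wynvand Station.

16:00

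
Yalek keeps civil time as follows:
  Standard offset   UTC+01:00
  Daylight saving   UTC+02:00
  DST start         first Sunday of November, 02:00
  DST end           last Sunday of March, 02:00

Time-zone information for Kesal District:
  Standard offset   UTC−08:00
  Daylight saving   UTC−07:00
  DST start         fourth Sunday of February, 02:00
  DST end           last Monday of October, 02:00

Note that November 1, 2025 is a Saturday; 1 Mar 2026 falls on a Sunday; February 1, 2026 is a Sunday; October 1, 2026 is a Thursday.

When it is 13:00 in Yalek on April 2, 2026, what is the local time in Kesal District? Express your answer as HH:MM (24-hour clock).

05:00

1 November 2025 is a Saturday, so the first Sunday is November 2.
1 March 2026 is a Sunday, so Sundays fall on 1, 8, 15, 22, 29; the last is March 29.
April 2, 2026 is outside the daylight-saving period (2 November 2025 – 29 March 2026), so Yalek is on standard time, UTC+01:00.
13:00 Yalek − 1h = 12:00 UTC.
1 February 2026 is a Sunday, so the first Sunday is February 1 and the fourth is February 22.
1 October 2026 is a Thursday, so Mondays fall on 5, 12, 19, 26; the last is October 26.
At the standard offset (UTC−08:00), 12:00 UTC − 8h = 04:00 Kesal District standard time.
The standard-time date in Kesal District, April 2, 2026, lies within the daylight-saving period (22 February – 26 October), so Kesal District is on daylight time, UTC−07:00.
12:00 UTC − 7h = 05:00 Kesal District.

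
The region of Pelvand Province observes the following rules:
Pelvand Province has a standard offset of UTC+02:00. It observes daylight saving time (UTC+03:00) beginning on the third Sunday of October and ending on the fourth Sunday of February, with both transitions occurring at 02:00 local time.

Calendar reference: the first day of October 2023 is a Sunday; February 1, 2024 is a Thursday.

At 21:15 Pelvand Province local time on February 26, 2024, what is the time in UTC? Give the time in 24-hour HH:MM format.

1 October 2023 is a Sunday, so the first Sunday is October 1 and the third is October 15.
1 February 2024 is a Thursday, so the first Sunday is February 4 and the fourth is February 25.
February 26, 2024 does not fall between 15 October 2023 and 25 February 2024, so daylight saving is not in effect and Pelvand Province is at UTC+02:00.
21:15 local − 2h = 19:15 UTC.

19:15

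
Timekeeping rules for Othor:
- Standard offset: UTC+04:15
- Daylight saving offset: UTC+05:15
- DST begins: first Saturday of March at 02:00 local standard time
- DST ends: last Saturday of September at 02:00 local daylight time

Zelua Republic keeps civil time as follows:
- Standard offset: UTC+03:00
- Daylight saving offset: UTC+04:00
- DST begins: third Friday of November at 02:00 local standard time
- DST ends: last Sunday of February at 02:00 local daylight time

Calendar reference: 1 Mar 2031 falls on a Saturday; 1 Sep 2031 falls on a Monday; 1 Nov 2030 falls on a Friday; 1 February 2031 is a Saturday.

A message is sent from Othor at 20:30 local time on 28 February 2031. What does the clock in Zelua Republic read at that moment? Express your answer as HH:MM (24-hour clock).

19:15

1 March 2031 is a Saturday, so the first Saturday is March 1.
1 September 2031 is a Monday, so Saturdays fall on 6, 13, 20, 27; the last is September 27.
Daylight saving runs 1 March – 27 September; 28 February 2031 is outside that window, so Othor is on standard time at UTC+04:15.
20:30 Othor − 4h15m = 16:15 UTC.
1 November 2030 is a Friday, so the first Friday is November 1 and the third is November 15.
1 February 2031 is a Saturday, so Sundays fall on 2, 9, 16, 23; the last is February 23.
At the standard offset (UTC+03:00), 16:15 UTC + 3h = 19:15 Zelua Republic standard time.
The standard-time date in Zelua Republic, 28 February 2031, does not fall between 15 November 2030 and 23 February 2031, so daylight saving is not in effect and Zelua Republic is at UTC+03:00.
16:15 UTC + 3h = 19:15 Zelua Republic.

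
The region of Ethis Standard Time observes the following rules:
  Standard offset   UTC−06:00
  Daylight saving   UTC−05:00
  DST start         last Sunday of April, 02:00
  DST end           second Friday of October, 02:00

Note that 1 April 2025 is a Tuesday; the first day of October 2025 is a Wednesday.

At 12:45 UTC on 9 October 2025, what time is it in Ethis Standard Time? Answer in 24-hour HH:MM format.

1 April 2025 is a Tuesday, so Sundays fall on 6, 13, 20, 27; the last is April 27.
1 October 2025 is a Wednesday, so the first Friday is October 3 and the second is October 10.
At the standard offset (UTC−06:00), 12:45 UTC − 6h = 06:45 Ethis Standard Time standard time.
Daylight saving runs 27 April – 10 October; the standard-time date in Ethis Standard Time, 9 October 2025, is inside that window, so Ethis Standard Time is at UTC−05:00.
12:45 UTC − 5h = 07:45 local.

07:45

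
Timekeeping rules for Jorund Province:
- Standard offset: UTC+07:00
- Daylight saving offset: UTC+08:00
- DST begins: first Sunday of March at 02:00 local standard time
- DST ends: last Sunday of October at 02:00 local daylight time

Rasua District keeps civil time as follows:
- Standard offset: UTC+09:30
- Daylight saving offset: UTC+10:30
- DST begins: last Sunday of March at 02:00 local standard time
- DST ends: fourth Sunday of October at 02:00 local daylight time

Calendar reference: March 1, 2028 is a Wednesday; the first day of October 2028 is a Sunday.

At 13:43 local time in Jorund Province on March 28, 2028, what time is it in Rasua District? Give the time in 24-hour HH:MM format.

1 March 2028 is a Wednesday, so the first Sunday is March 5.
1 October 2028 is a Sunday, so Sundays fall on 1, 8, 15, 22, 29; the last is October 29.
March 28, 2028 falls between 5 March and 29 October, so daylight saving is in effect and Jorund Province is at UTC+08:00.
13:43 Jorund Province − 8h = 05:43 UTC.
1 March 2028 is a Wednesday, so Sundays fall on 5, 12, 19, 26; the last is March 26.
1 October 2028 is a Sunday, so the first Sunday is October 1 and the fourth is October 22.
At the standard offset (UTC+09:30), 05:43 UTC + 9h30m = 15:13 Rasua District standard time.
The standard-time date in Rasua District, March 28, 2028, lies within the daylight-saving period (26 March – 22 October), so Rasua District is on daylight time, UTC+10:30.
05:43 UTC + 10h30m = 16:13 Rasua District.

16:13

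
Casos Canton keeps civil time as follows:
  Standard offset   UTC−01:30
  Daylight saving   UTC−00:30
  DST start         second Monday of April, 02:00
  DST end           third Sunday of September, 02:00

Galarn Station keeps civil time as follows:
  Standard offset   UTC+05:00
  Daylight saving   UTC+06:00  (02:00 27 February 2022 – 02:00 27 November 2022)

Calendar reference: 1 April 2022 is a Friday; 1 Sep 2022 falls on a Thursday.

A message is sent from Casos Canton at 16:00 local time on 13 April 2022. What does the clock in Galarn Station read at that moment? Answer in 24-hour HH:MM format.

1 April 2022 is a Friday, so the first Monday is April 4 and the second is April 11.
1 September 2022 is a Thursday, so the first Sunday is September 4 and the third is September 18.
Daylight saving runs 11 April – 18 September; 13 April 2022 is inside that window, so Casos Canton is at UTC−00:30.
16:00 Casos Canton + 0h30m = 16:30 UTC.
At the standard offset (UTC+05:00), 16:30 UTC + 5h = 21:30 Galarn Station standard time.
The standard-time date in Galarn Station, 13 April 2022, lies within the daylight-saving period (27 February – 27 November), so Galarn Station is on daylight time, UTC+06:00.
16:30 UTC + 6h = 22:30 Galarn Station.

22:30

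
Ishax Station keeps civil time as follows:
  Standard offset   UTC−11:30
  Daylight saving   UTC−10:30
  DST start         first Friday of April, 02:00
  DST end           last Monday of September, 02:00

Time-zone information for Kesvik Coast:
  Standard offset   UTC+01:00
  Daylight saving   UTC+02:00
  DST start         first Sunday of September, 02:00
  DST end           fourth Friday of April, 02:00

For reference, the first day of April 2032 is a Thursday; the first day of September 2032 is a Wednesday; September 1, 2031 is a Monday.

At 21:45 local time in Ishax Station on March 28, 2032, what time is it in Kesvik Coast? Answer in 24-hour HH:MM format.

11:15

1 April 2032 is a Thursday, so the first Friday is April 2.
1 September 2032 is a Wednesday, so Mondays fall on 6, 13, 20, 27; the last is September 27.
Daylight saving runs 2 April – 27 September; March 28, 2032 is outside that window, so Ishax Station is on standard time at UTC−11:30.
21:45 Ishax Station + 11h30m = 09:15 UTC (rolling into the next day, 29 March 2032).
1 September 2031 is a Monday, so the first Sunday is September 7.
1 April 2032 is a Thursday, so the first Friday is April 2 and the fourth is April 23.
At the standard offset (UTC+01:00), 09:15 UTC + 1h = 10:15 Kesvik Coast standard time.
The standard-time date in Kesvik Coast, March 29, 2032, falls between 7 September 2031 and 23 April 2032, so daylight saving is in effect and Kesvik Coast is at UTC+02:00.
09:15 UTC + 2h = 11:15 Kesvik Coast.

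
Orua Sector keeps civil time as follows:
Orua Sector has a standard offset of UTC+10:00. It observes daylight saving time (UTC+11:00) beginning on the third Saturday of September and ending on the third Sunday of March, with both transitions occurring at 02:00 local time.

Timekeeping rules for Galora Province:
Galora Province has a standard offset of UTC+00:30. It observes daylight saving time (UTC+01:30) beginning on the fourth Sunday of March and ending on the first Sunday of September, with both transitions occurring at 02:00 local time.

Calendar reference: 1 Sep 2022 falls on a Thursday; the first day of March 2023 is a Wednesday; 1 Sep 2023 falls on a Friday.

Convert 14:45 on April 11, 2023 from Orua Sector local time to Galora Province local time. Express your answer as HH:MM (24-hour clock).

06:15

1 September 2022 is a Thursday, so the first Saturday is September 3 and the third is September 17.
1 March 2023 is a Wednesday, so the first Sunday is March 5 and the third is March 19.
Daylight saving runs 17 September 2022 – 19 March 2023; April 11, 2023 is outside that window, so Orua Sector is on standard time at UTC+10:00.
14:45 Orua Sector − 10h = 04:45 UTC.
1 March 2023 is a Wednesday, so the first Sunday is March 5 and the fourth is March 26.
1 September 2023 is a Friday, so the first Sunday is September 3.
At the standard offset (UTC+00:30), 04:45 UTC + 0h30m = 05:15 Galora Province standard time.
Daylight saving runs 26 March – 3 September; the standard-time date in Galora Province, April 11, 2023, is inside that window, so Galora Province is at UTC+01:30.
04:45 UTC + 1h30m = 06:15 Galora Province.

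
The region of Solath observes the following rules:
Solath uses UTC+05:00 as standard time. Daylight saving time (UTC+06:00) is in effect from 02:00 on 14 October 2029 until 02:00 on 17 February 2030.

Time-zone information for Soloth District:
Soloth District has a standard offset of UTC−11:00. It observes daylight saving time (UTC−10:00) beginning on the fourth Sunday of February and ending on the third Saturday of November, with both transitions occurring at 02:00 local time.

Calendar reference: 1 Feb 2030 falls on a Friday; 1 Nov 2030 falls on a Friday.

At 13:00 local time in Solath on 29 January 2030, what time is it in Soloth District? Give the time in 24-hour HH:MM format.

20:00

Daylight saving runs 14 October 2029 – 17 February 2030; 29 January 2030 is inside that window, so Solath is at UTC+06:00.
13:00 Solath − 6h = 07:00 UTC.
1 February 2030 is a Friday, so the first Sunday is February 3 and the fourth is February 24.
1 November 2030 is a Friday, so the first Saturday is November 2 and the third is November 16.
At the standard offset (UTC−11:00), 07:00 UTC − 11h = 20:00 Soloth District standard time (rolling into the previous day, 28 January 2030).
The standard-time date in Soloth District, 28 January 2030, is outside the daylight-saving period (24 February – 16 November), so Soloth District is on standard time, UTC−11:00.
07:00 UTC − 11h = 20:00 Soloth District (rolling into the previous day, 28 January 2030).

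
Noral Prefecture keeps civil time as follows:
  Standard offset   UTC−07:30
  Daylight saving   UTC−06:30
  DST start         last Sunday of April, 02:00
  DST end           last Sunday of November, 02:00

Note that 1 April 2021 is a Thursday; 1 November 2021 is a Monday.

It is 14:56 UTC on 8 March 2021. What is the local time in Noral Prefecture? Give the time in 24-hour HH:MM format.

1 April 2021 is a Thursday, so Sundays fall on 4, 11, 18, 25; the last is April 25.
1 November 2021 is a Monday, so Sundays fall on 7, 14, 21, 28; the last is November 28.
At the standard offset (UTC−07:30), 14:56 UTC − 7h30m = 07:26 Noral Prefecture standard time.
Daylight saving runs 25 April – 28 November; the standard-time date in Noral Prefecture, 8 March 2021, is outside that window, so Noral Prefecture is on standard time at UTC−07:30.
14:56 UTC − 7h30m = 07:26 local.

07:26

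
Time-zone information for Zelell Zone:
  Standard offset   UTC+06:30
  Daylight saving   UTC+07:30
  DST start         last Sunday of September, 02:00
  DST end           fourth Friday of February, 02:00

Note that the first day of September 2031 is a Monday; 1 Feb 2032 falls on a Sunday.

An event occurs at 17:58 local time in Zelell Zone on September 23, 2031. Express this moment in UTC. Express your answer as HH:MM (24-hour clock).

1 September 2031 is a Monday, so Sundays fall on 7, 14, 21, 28; the last is September 28.
1 February 2032 is a Sunday, so the first Friday is February 6 and the fourth is February 27.
September 23, 2031 does not fall between 28 September 2031 and 27 February 2032, so daylight saving is not in effect and Zelell Zone is at UTC+06:30.
17:58 local − 6h30m = 11:28 UTC.

11:28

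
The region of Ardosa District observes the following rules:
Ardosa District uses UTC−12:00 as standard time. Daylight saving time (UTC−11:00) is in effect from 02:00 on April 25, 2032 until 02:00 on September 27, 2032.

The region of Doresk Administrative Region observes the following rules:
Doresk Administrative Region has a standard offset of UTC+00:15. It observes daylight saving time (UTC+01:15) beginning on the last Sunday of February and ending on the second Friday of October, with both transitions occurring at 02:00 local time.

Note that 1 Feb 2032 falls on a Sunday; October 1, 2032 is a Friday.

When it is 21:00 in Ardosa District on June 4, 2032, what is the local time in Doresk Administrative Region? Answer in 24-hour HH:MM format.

June 4, 2032 lies within the daylight-saving period (25 April – 27 September), so Ardosa District is on daylight time, UTC−11:00.
21:00 Ardosa District + 11h = 08:00 UTC (rolling into the next day, 5 June 2032).
1 February 2032 is a Sunday, so Sundays fall on 1, 8, 15, 22, 29; the last is February 29.
1 October 2032 is a Friday, so the first Friday is October 1 and the second is October 8.
At the standard offset (UTC+00:15), 08:00 UTC + 0h15m = 08:15 Doresk Administrative Region standard time.
The standard-time date in Doresk Administrative Region, June 5, 2032, falls between 29 February and 8 October, so daylight saving is in effect and Doresk Administrative Region is at UTC+01:15.
08:00 UTC + 1h15m = 09:15 Doresk Administrative Region.

09:15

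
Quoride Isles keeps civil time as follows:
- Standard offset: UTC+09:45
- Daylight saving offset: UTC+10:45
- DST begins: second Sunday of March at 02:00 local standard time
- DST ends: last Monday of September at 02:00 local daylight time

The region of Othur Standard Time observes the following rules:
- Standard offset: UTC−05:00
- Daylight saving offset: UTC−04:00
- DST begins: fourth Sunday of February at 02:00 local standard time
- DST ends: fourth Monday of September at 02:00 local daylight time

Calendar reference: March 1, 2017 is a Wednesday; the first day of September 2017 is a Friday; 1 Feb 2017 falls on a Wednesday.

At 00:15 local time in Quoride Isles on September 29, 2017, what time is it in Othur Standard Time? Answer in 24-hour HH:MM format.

09:30

1 March 2017 is a Wednesday, so the first Sunday is March 5 and the second is March 12.
1 September 2017 is a Friday, so Mondays fall on 4, 11, 18, 25; the last is September 25.
September 29, 2017 is outside the daylight-saving period (12 March – 25 September), so Quoride Isles is on standard time, UTC+09:45.
00:15 Quoride Isles − 9h45m = 14:30 UTC (rolling into the previous day, 28 September 2017).
1 February 2017 is a Wednesday, so the first Sunday is February 5 and the fourth is February 26.
1 September 2017 is a Friday, so the first Monday is September 4 and the fourth is September 25.
At the standard offset (UTC−05:00), 14:30 UTC − 5h = 09:30 Othur Standard Time standard time.
The standard-time date in Othur Standard Time, September 28, 2017, does not fall between 26 February and 25 September, so daylight saving is not in effect and Othur Standard Time is at UTC−05:00.
14:30 UTC − 5h = 09:30 Othur Standard Time.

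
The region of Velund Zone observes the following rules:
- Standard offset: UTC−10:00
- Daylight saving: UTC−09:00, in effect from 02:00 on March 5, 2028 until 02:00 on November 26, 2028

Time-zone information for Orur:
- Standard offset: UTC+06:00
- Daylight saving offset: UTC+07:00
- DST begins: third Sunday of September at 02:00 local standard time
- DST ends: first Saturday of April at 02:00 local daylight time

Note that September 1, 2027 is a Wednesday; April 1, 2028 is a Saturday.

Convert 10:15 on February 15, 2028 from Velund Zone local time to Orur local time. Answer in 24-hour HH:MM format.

February 15, 2028 is outside the daylight-saving period (5 March – 26 November), so Velund Zone is on standard time, UTC−10:00.
10:15 Velund Zone + 10h = 20:15 UTC.
1 September 2027 is a Wednesday, so the first Sunday is September 5 and the third is September 19.
1 April 2028 is a Saturday, so the first Saturday is April 1.
At the standard offset (UTC+06:00), 20:15 UTC + 6h = 02:15 Orur standard time (rolling into the next day, 16 February 2028).
Daylight saving runs 19 September 2027 – 1 April 2028; the standard-time date in Orur, February 16, 2028, is inside that window, so Orur is at UTC+07:00.
20:15 UTC + 7h = 03:15 Orur (rolling into the next day, 16 February 2028).

03:15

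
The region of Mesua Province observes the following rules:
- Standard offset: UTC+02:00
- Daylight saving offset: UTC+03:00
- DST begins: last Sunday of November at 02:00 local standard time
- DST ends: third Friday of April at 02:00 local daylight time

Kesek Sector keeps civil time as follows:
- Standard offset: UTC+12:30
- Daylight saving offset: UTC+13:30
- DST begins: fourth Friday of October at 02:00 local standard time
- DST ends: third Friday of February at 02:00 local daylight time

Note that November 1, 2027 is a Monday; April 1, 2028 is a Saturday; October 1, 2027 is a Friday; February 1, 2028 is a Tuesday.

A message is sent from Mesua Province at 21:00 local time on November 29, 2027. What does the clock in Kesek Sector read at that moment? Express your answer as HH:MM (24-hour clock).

1 November 2027 is a Monday, so Sundays fall on 7, 14, 21, 28; the last is November 28.
1 April 2028 is a Saturday, so the first Friday is April 7 and the third is April 21.
November 29, 2027 falls between 28 November 2027 and 21 April 2028, so daylight saving is in effect and Mesua Province is at UTC+03:00.
21:00 Mesua Province − 3h = 18:00 UTC.
1 October 2027 is a Friday, so the first Friday is October 1 and the fourth is October 22.
1 February 2028 is a Tuesday, so the first Friday is February 4 and the third is February 18.
At the standard offset (UTC+12:30), 18:00 UTC + 12h30m = 06:30 Kesek Sector standard time (rolling into the next day, 30 November 2027).
Daylight saving runs 22 October 2027 – 18 February 2028; the standard-time date in Kesek Sector, November 30, 2027, is inside that window, so Kesek Sector is at UTC+13:30.
18:00 UTC + 13h30m = 07:30 Kesek Sector (rolling into the next day, 30 November 2027).

07:30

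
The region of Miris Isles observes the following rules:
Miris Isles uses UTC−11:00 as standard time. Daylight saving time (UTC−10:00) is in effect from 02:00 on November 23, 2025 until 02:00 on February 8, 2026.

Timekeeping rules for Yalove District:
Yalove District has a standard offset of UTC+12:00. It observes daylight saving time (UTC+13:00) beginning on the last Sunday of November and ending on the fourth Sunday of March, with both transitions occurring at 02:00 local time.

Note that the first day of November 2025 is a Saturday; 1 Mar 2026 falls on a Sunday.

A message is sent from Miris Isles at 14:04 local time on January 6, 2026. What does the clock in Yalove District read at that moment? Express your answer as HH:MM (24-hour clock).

13:04

January 6, 2026 falls between 23 November 2025 and 8 February 2026, so daylight saving is in effect and Miris Isles is at UTC−10:00.
14:04 Miris Isles + 10h = 00:04 UTC (rolling into the next day, 7 January 2026).
1 November 2025 is a Saturday, so Sundays fall on 2, 9, 16, 23, 30; the last is November 30.
1 March 2026 is a Sunday, so the first Sunday is March 1 and the fourth is March 22.
At the standard offset (UTC+12:00), 00:04 UTC + 12h = 12:04 Yalove District standard time.
Daylight saving runs 30 November 2025 – 22 March 2026; the standard-time date in Yalove District, January 7, 2026, is inside that window, so Yalove District is at UTC+13:00.
00:04 UTC + 13h = 13:04 Yalove District.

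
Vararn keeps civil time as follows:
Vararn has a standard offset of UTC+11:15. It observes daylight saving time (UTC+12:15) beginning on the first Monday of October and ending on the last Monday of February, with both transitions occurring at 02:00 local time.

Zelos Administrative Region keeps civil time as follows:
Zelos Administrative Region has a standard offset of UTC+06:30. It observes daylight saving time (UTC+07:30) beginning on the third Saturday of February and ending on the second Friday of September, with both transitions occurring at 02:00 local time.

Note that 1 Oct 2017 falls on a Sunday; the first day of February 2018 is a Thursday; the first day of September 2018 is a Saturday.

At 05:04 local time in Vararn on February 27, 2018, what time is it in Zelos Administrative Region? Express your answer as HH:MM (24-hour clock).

1 October 2017 is a Sunday, so the first Monday is October 2.
1 February 2018 is a Thursday, so Mondays fall on 5, 12, 19, 26; the last is February 26.
February 27, 2018 is outside the daylight-saving period (2 October 2017 – 26 February 2018), so Vararn is on standard time, UTC+11:15.
05:04 Vararn − 11h15m = 17:49 UTC (rolling into the previous day, 26 February 2018).
1 February 2018 is a Thursday, so the first Saturday is February 3 and the third is February 17.
1 September 2018 is a Saturday, so the first Friday is September 7 and the second is September 14.
At the standard offset (UTC+06:30), 17:49 UTC + 6h30m = 00:19 Zelos Administrative Region standard time (rolling into the next day, 27 February 2018).
The standard-time date in Zelos Administrative Region, February 27, 2018, falls between 17 February and 14 September, so daylight saving is in effect and Zelos Administrative Region is at UTC+07:30.
17:49 UTC + 7h30m = 01:19 Zelos Administrative Region (rolling into the next day, 27 February 2018).

01:19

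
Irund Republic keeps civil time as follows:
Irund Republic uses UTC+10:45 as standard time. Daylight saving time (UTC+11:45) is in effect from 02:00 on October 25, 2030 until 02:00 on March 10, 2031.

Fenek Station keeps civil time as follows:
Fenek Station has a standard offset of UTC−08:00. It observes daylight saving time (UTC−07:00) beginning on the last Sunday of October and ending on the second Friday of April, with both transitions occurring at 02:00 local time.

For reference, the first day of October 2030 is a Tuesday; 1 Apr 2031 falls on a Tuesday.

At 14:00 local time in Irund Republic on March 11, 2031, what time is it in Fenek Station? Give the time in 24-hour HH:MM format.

20:15

Daylight saving runs 25 October 2030 – 10 March 2031; March 11, 2031 is outside that window, so Irund Republic is on standard time at UTC+10:45.
14:00 Irund Republic − 10h45m = 03:15 UTC.
1 October 2030 is a Tuesday, so Sundays fall on 6, 13, 20, 27; the last is October 27.
1 April 2031 is a Tuesday, so the first Friday is April 4 and the second is April 11.
At the standard offset (UTC−08:00), 03:15 UTC − 8h = 19:15 Fenek Station standard time (rolling into the previous day, 10 March 2031).
Daylight saving runs 27 October 2030 – 11 April 2031; the standard-time date in Fenek Station, March 10, 2031, is inside that window, so Fenek Station is at UTC−07:00.
03:15 UTC − 7h = 20:15 Fenek Station (rolling into the previous day, 10 March 2031).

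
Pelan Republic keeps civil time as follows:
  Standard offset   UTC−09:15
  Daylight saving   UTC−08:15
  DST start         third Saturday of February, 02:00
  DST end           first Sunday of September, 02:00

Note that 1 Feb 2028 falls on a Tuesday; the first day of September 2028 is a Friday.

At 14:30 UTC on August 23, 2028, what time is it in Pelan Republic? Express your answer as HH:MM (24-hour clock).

1 February 2028 is a Tuesday, so the first Saturday is February 5 and the third is February 19.
1 September 2028 is a Friday, so the first Sunday is September 3.
At the standard offset (UTC−09:15), 14:30 UTC − 9h15m = 05:15 Pelan Republic standard time.
The standard-time date in Pelan Republic, August 23, 2028, lies within the daylight-saving period (19 February – 3 September), so Pelan Republic is on daylight time, UTC−08:15.
14:30 UTC − 8h15m = 06:15 local.

06:15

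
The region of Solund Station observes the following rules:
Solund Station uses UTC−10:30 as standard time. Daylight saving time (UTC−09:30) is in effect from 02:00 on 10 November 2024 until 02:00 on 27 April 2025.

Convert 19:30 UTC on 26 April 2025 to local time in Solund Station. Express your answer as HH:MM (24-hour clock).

10:00

At the standard offset (UTC−10:30), 19:30 UTC − 10h30m = 09:00 Solund Station standard time.
Daylight saving runs 10 November 2024 – 27 April 2025; the standard-time date in Solund Station, 26 April 2025, is inside that window, so Solund Station is at UTC−09:30.
19:30 UTC − 9h30m = 10:00 local.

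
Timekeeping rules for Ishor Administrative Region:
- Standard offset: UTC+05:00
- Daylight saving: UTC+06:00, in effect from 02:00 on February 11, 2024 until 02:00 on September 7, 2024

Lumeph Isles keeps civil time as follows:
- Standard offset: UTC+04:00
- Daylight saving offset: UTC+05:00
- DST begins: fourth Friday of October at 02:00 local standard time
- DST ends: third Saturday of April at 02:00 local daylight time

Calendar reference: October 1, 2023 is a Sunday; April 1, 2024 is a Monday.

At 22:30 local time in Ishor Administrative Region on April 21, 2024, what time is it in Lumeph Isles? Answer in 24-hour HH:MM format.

20:30

April 21, 2024 falls between 11 February and 7 September, so daylight saving is in effect and Ishor Administrative Region is at UTC+06:00.
22:30 Ishor Administrative Region − 6h = 16:30 UTC.
1 October 2023 is a Sunday, so the first Friday is October 6 and the fourth is October 27.
1 April 2024 is a Monday, so the first Saturday is April 6 and the third is April 20.
At the standard offset (UTC+04:00), 16:30 UTC + 4h = 20:30 Lumeph Isles standard time.
The standard-time date in Lumeph Isles, April 21, 2024, is outside the daylight-saving period (27 October 2023 – 20 April 2024), so Lumeph Isles is on standard time, UTC+04:00.
16:30 UTC + 4h = 20:30 Lumeph Isles.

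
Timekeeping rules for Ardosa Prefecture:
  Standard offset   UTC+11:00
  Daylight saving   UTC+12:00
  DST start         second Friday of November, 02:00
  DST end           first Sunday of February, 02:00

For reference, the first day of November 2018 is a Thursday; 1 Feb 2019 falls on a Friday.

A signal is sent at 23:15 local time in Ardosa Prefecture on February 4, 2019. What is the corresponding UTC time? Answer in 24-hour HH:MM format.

12:15

1 November 2018 is a Thursday, so the first Friday is November 2 and the second is November 9.
1 February 2019 is a Friday, so the first Sunday is February 3.
Daylight saving runs 9 November 2018 – 3 February 2019; February 4, 2019 is outside that window, so Ardosa Prefecture is on standard time at UTC+11:00.
23:15 local − 11h = 12:15 UTC.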